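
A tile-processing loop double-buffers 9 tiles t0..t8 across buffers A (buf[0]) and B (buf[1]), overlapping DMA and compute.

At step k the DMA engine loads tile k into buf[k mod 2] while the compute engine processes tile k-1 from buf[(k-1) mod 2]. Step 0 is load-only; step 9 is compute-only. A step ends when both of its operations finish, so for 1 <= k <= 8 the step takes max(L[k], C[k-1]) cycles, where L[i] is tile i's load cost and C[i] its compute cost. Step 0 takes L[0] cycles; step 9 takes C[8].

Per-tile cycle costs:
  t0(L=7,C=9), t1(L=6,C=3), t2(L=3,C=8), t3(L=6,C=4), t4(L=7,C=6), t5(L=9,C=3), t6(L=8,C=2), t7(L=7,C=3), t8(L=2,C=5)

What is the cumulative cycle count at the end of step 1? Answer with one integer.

[0] DMA t0→A (7c) ∥ CU idle ⇒ 7c, clock 7
[1] DMA t1→B (6c) ∥ CU A:t0 (9c) ⇒ 9c, clock 16
[2] DMA t2→A (3c) ∥ CU B:t1 (3c) ⇒ 3c, clock 19
[3] DMA t3→B (6c) ∥ CU A:t2 (8c) ⇒ 8c, clock 27
[4] DMA t4→A (7c) ∥ CU B:t3 (4c) ⇒ 7c, clock 34
[5] DMA t5→B (9c) ∥ CU A:t4 (6c) ⇒ 9c, clock 43
[6] DMA t6→A (8c) ∥ CU B:t5 (3c) ⇒ 8c, clock 51
[7] DMA t7→B (7c) ∥ CU A:t6 (2c) ⇒ 7c, clock 58
[8] DMA t8→A (2c) ∥ CU B:t7 (3c) ⇒ 3c, clock 61
[9] DMA idle ∥ CU A:t8 (5c) ⇒ 5c, clock 66

end_cycle[1] = 16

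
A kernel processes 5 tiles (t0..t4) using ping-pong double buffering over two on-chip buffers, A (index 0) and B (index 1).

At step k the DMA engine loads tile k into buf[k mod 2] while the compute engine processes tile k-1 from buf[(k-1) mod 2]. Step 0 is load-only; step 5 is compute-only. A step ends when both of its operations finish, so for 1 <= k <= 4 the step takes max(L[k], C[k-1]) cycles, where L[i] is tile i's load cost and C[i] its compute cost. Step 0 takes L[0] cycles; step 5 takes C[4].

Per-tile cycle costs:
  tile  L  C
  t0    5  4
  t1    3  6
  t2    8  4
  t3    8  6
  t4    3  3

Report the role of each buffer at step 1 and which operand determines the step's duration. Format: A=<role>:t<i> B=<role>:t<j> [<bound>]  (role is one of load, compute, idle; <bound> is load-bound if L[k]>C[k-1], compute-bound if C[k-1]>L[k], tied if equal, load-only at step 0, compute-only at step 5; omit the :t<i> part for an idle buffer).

step 1: A=compute:t0 B=load:t1 [compute-bound]

  0. 5=5c; end=5; A:t0 B:-
  1. max(3,4)=4c; end=9; A:t0 B:t1
  2. max(8,6)=8c; end=17; A:t2 B:t1
  3. max(8,4)=8c; end=25; A:t2 B:t3
  4. max(3,6)=6c; end=31; A:t4 B:t3
  5. 3=3c; end=34; A:t4 B:t3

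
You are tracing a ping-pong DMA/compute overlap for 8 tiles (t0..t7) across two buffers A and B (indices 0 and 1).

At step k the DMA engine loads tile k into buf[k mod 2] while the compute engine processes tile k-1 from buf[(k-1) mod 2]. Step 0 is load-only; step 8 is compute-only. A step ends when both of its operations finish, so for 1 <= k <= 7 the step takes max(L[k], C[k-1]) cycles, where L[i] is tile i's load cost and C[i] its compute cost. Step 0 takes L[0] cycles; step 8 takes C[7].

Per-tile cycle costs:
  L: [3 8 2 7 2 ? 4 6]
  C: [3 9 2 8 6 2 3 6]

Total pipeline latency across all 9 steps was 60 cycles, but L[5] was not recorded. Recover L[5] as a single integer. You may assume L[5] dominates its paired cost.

step 0: dur = L[0]=3 = 3
step 1: dur = max(L[1]=8, C[0]=3) = 8
step 2: dur = max(L[2]=2, C[1]=9) = 9
step 3: dur = max(L[3]=7, C[2]=2) = 7
step 4: dur = max(L[4]=2, C[3]=8) = 8
step 5: dur = max(L[5]=?, C[4]=6) = L[5]  (unknown; binding)
step 6: dur = max(L[6]=4, C[5]=2) = 4
step 7: dur = max(L[7]=6, C[6]=3) = 6
step 8: dur = C[7]=6 = 6
sum of known step durations = 51
dur[5] = total - known = 60 - 51 = 9
L[5] is the binding max in step 5, so L[5] = dur[5] = 9

L[5] = 9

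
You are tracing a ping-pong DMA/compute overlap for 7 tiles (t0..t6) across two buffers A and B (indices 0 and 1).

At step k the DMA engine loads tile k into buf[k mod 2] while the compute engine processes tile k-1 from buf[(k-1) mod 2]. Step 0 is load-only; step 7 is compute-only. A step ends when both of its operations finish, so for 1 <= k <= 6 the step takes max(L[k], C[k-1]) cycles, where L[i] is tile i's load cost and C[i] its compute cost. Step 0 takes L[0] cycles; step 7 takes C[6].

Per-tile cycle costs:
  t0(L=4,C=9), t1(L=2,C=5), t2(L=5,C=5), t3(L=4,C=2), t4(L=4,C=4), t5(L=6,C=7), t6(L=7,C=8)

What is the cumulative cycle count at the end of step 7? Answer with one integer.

[0] DMA t0→A (4c) ∥ CU idle ⇒ 4c, clock 4
[1] DMA t1→B (2c) ∥ CU A:t0 (9c) ⇒ 9c, clock 13
[2] DMA t2→A (5c) ∥ CU B:t1 (5c) ⇒ 5c, clock 18
[3] DMA t3→B (4c) ∥ CU A:t2 (5c) ⇒ 5c, clock 23
[4] DMA t4→A (4c) ∥ CU B:t3 (2c) ⇒ 4c, clock 27
[5] DMA t5→B (6c) ∥ CU A:t4 (4c) ⇒ 6c, clock 33
[6] DMA t6→A (7c) ∥ CU B:t5 (7c) ⇒ 7c, clock 40
[7] DMA idle ∥ CU A:t6 (8c) ⇒ 8c, clock 48

end_cycle[7] = 48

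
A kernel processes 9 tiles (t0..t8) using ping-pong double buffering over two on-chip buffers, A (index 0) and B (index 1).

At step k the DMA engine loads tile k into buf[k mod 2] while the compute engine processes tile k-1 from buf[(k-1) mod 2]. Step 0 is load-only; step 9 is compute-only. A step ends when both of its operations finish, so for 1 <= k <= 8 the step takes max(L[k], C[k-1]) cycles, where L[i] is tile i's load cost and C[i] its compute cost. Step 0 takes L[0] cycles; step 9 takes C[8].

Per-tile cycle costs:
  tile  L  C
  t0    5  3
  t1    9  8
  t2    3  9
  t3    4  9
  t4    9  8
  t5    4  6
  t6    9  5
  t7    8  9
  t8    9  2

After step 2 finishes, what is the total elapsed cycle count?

k=0 load=t0/5c comp=- wait=5 total=5
k=1 load=t1/9c comp=t0/3c wait=9 total=14
k=2 load=t2/3c comp=t1/8c wait=8 total=22
k=3 load=t3/4c comp=t2/9c wait=9 total=31
k=4 load=t4/9c comp=t3/9c wait=9 total=40
k=5 load=t5/4c comp=t4/8c wait=8 total=48
k=6 load=t6/9c comp=t5/6c wait=9 total=57
k=7 load=t7/8c comp=t6/5c wait=8 total=65
k=8 load=t8/9c comp=t7/9c wait=9 total=74
k=9 load=- comp=t8/2c wait=2 total=76

end_cycle[2] = 22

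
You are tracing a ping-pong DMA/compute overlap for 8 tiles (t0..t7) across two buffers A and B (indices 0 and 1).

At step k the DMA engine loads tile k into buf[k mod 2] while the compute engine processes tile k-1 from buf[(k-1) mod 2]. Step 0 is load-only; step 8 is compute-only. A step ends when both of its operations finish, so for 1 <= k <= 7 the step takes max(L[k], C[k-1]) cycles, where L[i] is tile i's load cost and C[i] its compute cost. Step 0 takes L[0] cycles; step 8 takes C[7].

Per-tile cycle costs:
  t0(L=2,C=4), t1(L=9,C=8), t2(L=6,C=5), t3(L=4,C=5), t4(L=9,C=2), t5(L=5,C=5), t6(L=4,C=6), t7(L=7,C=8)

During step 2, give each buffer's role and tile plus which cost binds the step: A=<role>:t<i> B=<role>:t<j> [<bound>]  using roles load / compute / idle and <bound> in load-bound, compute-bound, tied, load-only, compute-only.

k=0 load=t0/2c comp=- wait=2 total=2
k=1 load=t1/9c comp=t0/4c wait=9 total=11
k=2 load=t2/6c comp=t1/8c wait=8 total=19
k=3 load=t3/4c comp=t2/5c wait=5 total=24
k=4 load=t4/9c comp=t3/5c wait=9 total=33
k=5 load=t5/5c comp=t4/2c wait=5 total=38
k=6 load=t6/4c comp=t5/5c wait=5 total=43
k=7 load=t7/7c comp=t6/6c wait=7 total=50
k=8 load=- comp=t7/8c wait=8 total=58

step 2: A=load:t2 B=compute:t1 [compute-bound]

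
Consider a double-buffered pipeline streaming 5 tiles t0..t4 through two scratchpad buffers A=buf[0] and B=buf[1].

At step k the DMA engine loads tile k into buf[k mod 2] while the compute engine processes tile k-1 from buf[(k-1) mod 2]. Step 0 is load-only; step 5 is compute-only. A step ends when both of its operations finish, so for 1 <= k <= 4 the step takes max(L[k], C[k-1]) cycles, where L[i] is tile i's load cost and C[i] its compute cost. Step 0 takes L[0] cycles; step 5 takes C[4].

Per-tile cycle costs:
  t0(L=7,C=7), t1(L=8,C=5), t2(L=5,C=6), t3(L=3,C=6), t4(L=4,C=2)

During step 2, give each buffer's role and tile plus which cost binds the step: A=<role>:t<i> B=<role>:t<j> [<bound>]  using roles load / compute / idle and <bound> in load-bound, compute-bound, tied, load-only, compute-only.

step 0: L[0]=7 → dur=7, Σ=7 | A=load:t0 B=idle [load-only]
step 1: L[1]=8 C[0]=7 → dur=8, Σ=15 | A=compute:t0 B=load:t1 [load-bound]
step 2: L[2]=5 C[1]=5 → dur=5, Σ=20 | A=load:t2 B=compute:t1 [tied]
step 3: L[3]=3 C[2]=6 → dur=6, Σ=26 | A=compute:t2 B=load:t3 [compute-bound]
step 4: L[4]=4 C[3]=6 → dur=6, Σ=32 | A=load:t4 B=compute:t3 [compute-bound]
step 5: C[4]=2 → dur=2, Σ=34 | A=compute:t4 B=idle [compute-only]

step 2: A=load:t2 B=compute:t1 [tied]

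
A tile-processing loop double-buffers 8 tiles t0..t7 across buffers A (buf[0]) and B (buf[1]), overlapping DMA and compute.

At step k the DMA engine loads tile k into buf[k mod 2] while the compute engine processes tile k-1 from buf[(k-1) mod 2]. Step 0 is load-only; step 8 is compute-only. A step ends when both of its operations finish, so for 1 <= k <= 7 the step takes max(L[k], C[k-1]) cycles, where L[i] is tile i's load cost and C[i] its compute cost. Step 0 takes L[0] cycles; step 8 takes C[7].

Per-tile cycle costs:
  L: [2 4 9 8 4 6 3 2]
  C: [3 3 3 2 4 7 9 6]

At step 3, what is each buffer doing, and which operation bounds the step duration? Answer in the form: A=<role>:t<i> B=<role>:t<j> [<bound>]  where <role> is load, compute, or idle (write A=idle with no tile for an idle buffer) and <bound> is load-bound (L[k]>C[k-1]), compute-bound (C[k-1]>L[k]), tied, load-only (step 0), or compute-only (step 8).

  0. 2=2c; end=2; A:t0 B:-
  1. max(4,3)=4c; end=6; A:t0 B:t1
  2. max(9,3)=9c; end=15; A:t2 B:t1
  3. max(8,3)=8c; end=23; A:t2 B:t3
  4. max(4,2)=4c; end=27; A:t4 B:t3
  5. max(6,4)=6c; end=33; A:t4 B:t5
  6. max(3,7)=7c; end=40; A:t6 B:t5
  7. max(2,9)=9c; end=49; A:t6 B:t7
  8. 6=6c; end=55; A:t6 B:t7

step 3: A=compute:t2 B=load:t3 [load-bound]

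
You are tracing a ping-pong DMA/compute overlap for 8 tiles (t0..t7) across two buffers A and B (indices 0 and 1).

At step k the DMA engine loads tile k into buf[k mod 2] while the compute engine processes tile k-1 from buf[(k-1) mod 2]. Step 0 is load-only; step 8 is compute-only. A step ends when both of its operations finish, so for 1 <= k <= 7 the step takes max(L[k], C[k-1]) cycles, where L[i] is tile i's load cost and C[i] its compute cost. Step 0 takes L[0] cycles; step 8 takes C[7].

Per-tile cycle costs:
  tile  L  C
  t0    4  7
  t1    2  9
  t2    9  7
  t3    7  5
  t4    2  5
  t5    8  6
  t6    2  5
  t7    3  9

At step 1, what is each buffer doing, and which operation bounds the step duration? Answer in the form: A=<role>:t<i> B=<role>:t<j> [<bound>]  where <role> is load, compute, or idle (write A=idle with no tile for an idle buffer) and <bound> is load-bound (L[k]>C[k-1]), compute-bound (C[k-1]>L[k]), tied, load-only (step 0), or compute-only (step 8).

[0] DMA t0→A (4c) ∥ CU idle ⇒ 4c, clock 4
[1] DMA t1→B (2c) ∥ CU A:t0 (7c) ⇒ 7c, clock 11
[2] DMA t2→A (9c) ∥ CU B:t1 (9c) ⇒ 9c, clock 20
[3] DMA t3→B (7c) ∥ CU A:t2 (7c) ⇒ 7c, clock 27
[4] DMA t4→A (2c) ∥ CU B:t3 (5c) ⇒ 5c, clock 32
[5] DMA t5→B (8c) ∥ CU A:t4 (5c) ⇒ 8c, clock 40
[6] DMA t6→A (2c) ∥ CU B:t5 (6c) ⇒ 6c, clock 46
[7] DMA t7→B (3c) ∥ CU A:t6 (5c) ⇒ 5c, clock 51
[8] DMA idle ∥ CU B:t7 (9c) ⇒ 9c, clock 60

step 1: A=compute:t0 B=load:t1 [compute-bound]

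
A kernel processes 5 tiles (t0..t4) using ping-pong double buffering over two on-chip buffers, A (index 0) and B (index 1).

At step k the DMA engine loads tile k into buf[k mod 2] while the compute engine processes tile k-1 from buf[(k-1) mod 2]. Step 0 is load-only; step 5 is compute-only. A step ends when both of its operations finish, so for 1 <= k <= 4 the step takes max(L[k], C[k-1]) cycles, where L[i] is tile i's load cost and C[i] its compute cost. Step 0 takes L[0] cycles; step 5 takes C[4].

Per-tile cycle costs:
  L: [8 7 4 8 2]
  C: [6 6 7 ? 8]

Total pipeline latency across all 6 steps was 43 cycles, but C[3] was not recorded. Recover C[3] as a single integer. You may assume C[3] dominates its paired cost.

step 0: dur = L[0]=8 = 8
step 1: dur = max(L[1]=7, C[0]=6) = 7
step 2: dur = max(L[2]=4, C[1]=6) = 6
step 3: dur = max(L[3]=8, C[2]=7) = 8
step 4: dur = max(L[4]=2, C[3]=?) = C[3]  (unknown; binding)
step 5: dur = C[4]=8 = 8
sum of known step durations = 37
dur[4] = total - known = 43 - 37 = 6
C[3] is the binding max in step 4, so C[3] = dur[4] = 6

C[3] = 6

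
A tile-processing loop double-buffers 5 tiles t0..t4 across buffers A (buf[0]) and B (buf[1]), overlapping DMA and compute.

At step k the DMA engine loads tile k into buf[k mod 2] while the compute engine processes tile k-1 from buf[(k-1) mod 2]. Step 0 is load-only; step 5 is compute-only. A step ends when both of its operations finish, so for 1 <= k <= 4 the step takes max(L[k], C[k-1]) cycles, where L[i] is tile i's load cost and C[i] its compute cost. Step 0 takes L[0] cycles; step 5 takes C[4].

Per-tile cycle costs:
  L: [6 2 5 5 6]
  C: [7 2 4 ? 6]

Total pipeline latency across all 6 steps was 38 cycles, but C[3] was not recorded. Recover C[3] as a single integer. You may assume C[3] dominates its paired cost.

C[3] = 9

step 0 = dur = L[0]=6 = 6
step 1 = dur = max(L[1]=2, C[0]=7) = 7
step 2 = dur = max(L[2]=5, C[1]=2) = 5
step 3 = dur = max(L[3]=5, C[2]=4) = 5
step 4 = dur = max(L[4]=6, C[3]=?) = C[3]  (unknown; binding)
step 5 = dur = C[4]=6 = 6
sum of known step durations = 29
dur[4] = total - known = 38 - 29 = 9
C[3] is the binding max in step 4, so C[3] = dur[4] = 9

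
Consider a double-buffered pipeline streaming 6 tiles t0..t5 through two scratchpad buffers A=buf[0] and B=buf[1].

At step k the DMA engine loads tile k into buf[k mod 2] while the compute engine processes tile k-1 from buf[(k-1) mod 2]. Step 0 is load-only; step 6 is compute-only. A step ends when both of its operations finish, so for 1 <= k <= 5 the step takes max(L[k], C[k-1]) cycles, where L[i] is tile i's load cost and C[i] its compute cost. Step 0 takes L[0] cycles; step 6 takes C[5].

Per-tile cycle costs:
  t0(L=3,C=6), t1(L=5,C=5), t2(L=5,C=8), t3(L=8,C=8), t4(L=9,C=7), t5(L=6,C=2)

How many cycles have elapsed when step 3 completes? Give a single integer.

end_cycle[3] = 22

  0. 3=3c; end=3; A:t0 B:-
  1. max(5,6)=6c; end=9; A:t0 B:t1
  2. max(5,5)=5c; end=14; A:t2 B:t1
  3. max(8,8)=8c; end=22; A:t2 B:t3
  4. max(9,8)=9c; end=31; A:t4 B:t3
  5. max(6,7)=7c; end=38; A:t4 B:t5
  6. 2=2c; end=40; A:t4 B:t5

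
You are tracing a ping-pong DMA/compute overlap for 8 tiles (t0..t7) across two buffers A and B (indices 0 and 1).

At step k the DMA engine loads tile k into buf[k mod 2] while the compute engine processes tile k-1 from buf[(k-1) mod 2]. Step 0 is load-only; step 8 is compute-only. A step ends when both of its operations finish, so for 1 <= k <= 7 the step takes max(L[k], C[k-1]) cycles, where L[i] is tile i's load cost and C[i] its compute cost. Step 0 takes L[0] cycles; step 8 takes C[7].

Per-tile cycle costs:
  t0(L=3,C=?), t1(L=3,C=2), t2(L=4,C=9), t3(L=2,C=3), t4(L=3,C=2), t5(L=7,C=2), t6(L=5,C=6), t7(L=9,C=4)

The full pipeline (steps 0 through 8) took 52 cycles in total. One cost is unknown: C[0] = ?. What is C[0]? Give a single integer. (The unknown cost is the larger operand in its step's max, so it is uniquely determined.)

step 0 | dur = L[0]=3 = 3
step 1 | dur = max(L[1]=3, C[0]=?) = C[0]  (unknown; binding)
step 2 | dur = max(L[2]=4, C[1]=2) = 4
step 3 | dur = max(L[3]=2, C[2]=9) = 9
step 4 | dur = max(L[4]=3, C[3]=3) = 3
step 5 | dur = max(L[5]=7, C[4]=2) = 7
step 6 | dur = max(L[6]=5, C[5]=2) = 5
step 7 | dur = max(L[7]=9, C[6]=6) = 9
step 8 | dur = C[7]=4 = 4
sum of known step durations = 44
dur[1] = total - known = 52 - 44 = 8
C[0] is the binding max in step 1, so C[0] = dur[1] = 8

C[0] = 8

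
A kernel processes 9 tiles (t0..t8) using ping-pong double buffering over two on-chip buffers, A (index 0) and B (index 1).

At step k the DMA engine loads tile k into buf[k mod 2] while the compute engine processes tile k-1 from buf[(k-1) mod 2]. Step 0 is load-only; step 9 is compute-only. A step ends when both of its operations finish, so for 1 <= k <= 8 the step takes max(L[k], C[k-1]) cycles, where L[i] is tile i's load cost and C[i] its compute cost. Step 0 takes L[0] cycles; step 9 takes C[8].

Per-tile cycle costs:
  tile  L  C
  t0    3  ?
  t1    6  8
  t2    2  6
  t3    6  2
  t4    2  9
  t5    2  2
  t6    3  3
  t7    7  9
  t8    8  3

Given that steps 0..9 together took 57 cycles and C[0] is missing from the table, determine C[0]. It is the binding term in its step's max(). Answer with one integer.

step 0 | dur = L[0]=3 = 3
step 1 | dur = max(L[1]=6, C[0]=?) = C[0]  (unknown; binding)
step 2 | dur = max(L[2]=2, C[1]=8) = 8
step 3 | dur = max(L[3]=6, C[2]=6) = 6
step 4 | dur = max(L[4]=2, C[3]=2) = 2
step 5 | dur = max(L[5]=2, C[4]=9) = 9
step 6 | dur = max(L[6]=3, C[5]=2) = 3
step 7 | dur = max(L[7]=7, C[6]=3) = 7
step 8 | dur = max(L[8]=8, C[7]=9) = 9
step 9 | dur = C[8]=3 = 3
sum of known step durations = 50
dur[1] = total - known = 57 - 50 = 7
C[0] is the binding max in step 1, so C[0] = dur[1] = 7

C[0] = 7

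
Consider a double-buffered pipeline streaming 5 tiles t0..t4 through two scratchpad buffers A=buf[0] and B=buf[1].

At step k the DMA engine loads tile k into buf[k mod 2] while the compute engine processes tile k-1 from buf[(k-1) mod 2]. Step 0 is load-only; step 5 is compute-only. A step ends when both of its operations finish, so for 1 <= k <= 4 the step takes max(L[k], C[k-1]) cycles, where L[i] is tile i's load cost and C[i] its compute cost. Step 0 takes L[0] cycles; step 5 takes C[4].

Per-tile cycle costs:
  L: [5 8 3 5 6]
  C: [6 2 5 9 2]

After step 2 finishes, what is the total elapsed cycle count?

[0] DMA t0→A (5c) ∥ CU idle ⇒ 5c, clock 5
[1] DMA t1→B (8c) ∥ CU A:t0 (6c) ⇒ 8c, clock 13
[2] DMA t2→A (3c) ∥ CU B:t1 (2c) ⇒ 3c, clock 16
[3] DMA t3→B (5c) ∥ CU A:t2 (5c) ⇒ 5c, clock 21
[4] DMA t4→A (6c) ∥ CU B:t3 (9c) ⇒ 9c, clock 30
[5] DMA idle ∥ CU A:t4 (2c) ⇒ 2c, clock 32

end_cycle[2] = 16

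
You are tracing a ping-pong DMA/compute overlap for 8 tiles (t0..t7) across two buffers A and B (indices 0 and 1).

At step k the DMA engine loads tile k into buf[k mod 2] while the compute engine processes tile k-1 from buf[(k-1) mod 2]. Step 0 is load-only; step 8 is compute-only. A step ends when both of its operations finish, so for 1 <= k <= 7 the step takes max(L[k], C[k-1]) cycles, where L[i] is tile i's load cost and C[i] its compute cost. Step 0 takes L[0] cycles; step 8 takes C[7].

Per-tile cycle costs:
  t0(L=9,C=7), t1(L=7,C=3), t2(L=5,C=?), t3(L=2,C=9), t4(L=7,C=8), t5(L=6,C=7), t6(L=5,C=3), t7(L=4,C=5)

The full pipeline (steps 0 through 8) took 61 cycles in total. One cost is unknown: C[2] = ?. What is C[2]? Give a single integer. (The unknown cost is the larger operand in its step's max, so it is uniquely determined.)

C[2] = 7

step 0 → dur = L[0]=9 = 9
step 1 → dur = max(L[1]=7, C[0]=7) = 7
step 2 → dur = max(L[2]=5, C[1]=3) = 5
step 3 → dur = max(L[3]=2, C[2]=?) = C[2]  (unknown; binding)
step 4 → dur = max(L[4]=7, C[3]=9) = 9
step 5 → dur = max(L[5]=6, C[4]=8) = 8
step 6 → dur = max(L[6]=5, C[5]=7) = 7
step 7 → dur = max(L[7]=4, C[6]=3) = 4
step 8 → dur = C[7]=5 = 5
sum of known step durations = 54
dur[3] = total - known = 61 - 54 = 7
C[2] is the binding max in step 3, so C[2] = dur[3] = 7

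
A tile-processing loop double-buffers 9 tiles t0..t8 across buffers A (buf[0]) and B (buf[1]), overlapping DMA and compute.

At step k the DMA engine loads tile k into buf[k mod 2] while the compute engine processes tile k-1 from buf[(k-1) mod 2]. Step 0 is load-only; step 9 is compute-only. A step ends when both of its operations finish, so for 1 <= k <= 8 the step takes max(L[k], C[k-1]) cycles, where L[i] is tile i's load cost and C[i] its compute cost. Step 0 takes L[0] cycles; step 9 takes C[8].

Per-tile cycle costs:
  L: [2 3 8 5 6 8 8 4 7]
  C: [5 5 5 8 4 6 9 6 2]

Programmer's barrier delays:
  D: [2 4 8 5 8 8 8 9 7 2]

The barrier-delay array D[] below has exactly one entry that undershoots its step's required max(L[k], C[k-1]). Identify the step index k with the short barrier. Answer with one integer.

hazard at step 1

step 0: need L[0]=2 = 2; D[0]=2 ok
step 1: need max(L[1]=3,C[0]=5) = 5; D[1]=4 SHORT
step 2: need max(L[2]=8,C[1]=5) = 8; D[2]=8 ok
step 3: need max(L[3]=5,C[2]=5) = 5; D[3]=5 ok
step 4: need max(L[4]=6,C[3]=8) = 8; D[4]=8 ok
step 5: need max(L[5]=8,C[4]=4) = 8; D[5]=8 ok
step 6: need max(L[6]=8,C[5]=6) = 8; D[6]=8 ok
step 7: need max(L[7]=4,C[6]=9) = 9; D[7]=9 ok
step 8: need max(L[8]=7,C[7]=6) = 7; D[8]=7 ok
step 9: need C[8]=2 = 2; D[9]=2 ok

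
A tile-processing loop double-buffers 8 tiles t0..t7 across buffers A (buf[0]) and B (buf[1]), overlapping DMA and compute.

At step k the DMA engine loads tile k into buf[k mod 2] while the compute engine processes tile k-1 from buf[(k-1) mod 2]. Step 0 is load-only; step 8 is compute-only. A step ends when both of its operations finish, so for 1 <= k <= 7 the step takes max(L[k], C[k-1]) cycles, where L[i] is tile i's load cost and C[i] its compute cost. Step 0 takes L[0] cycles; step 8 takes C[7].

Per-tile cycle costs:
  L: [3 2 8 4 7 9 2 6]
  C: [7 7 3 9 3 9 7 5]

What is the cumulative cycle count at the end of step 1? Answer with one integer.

end_cycle[1] = 10

  0. 3=3c; end=3; A:t0 B:-
  1. max(2,7)=7c; end=10; A:t0 B:t1
  2. max(8,7)=8c; end=18; A:t2 B:t1
  3. max(4,3)=4c; end=22; A:t2 B:t3
  4. max(7,9)=9c; end=31; A:t4 B:t3
  5. max(9,3)=9c; end=40; A:t4 B:t5
  6. max(2,9)=9c; end=49; A:t6 B:t5
  7. max(6,7)=7c; end=56; A:t6 B:t7
  8. 5=5c; end=61; A:t6 B:t7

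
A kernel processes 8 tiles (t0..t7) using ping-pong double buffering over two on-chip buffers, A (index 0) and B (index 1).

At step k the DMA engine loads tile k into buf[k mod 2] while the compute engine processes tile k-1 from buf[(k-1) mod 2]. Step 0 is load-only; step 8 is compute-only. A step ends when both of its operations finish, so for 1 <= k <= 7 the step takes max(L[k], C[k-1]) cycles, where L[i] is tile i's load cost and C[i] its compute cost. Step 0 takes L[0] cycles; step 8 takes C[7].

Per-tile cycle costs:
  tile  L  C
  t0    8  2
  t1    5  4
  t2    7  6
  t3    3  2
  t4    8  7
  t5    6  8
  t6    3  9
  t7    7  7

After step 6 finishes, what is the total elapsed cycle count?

k=0 load=t0/8c comp=- wait=8 total=8
k=1 load=t1/5c comp=t0/2c wait=5 total=13
k=2 load=t2/7c comp=t1/4c wait=7 total=20
k=3 load=t3/3c comp=t2/6c wait=6 total=26
k=4 load=t4/8c comp=t3/2c wait=8 total=34
k=5 load=t5/6c comp=t4/7c wait=7 total=41
k=6 load=t6/3c comp=t5/8c wait=8 total=49
k=7 load=t7/7c comp=t6/9c wait=9 total=58
k=8 load=- comp=t7/7c wait=7 total=65

end_cycle[6] = 49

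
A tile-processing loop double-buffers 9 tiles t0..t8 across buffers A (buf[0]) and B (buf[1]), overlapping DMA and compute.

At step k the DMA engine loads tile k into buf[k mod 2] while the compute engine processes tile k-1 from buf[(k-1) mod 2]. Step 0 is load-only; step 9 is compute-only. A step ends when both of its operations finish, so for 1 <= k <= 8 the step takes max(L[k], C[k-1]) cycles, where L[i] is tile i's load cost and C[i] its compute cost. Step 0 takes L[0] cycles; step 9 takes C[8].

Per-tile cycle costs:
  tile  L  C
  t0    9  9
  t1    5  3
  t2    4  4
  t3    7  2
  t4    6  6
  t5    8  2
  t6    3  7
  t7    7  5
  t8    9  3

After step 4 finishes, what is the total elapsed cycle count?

end_cycle[4] = 35

  0. 9=9c; end=9; A:t0 B:-
  1. max(5,9)=9c; end=18; A:t0 B:t1
  2. max(4,3)=4c; end=22; A:t2 B:t1
  3. max(7,4)=7c; end=29; A:t2 B:t3
  4. max(6,2)=6c; end=35; A:t4 B:t3
  5. max(8,6)=8c; end=43; A:t4 B:t5
  6. max(3,2)=3c; end=46; A:t6 B:t5
  7. max(7,7)=7c; end=53; A:t6 B:t7
  8. max(9,5)=9c; end=62; A:t8 B:t7
  9. 3=3c; end=65; A:t8 B:t7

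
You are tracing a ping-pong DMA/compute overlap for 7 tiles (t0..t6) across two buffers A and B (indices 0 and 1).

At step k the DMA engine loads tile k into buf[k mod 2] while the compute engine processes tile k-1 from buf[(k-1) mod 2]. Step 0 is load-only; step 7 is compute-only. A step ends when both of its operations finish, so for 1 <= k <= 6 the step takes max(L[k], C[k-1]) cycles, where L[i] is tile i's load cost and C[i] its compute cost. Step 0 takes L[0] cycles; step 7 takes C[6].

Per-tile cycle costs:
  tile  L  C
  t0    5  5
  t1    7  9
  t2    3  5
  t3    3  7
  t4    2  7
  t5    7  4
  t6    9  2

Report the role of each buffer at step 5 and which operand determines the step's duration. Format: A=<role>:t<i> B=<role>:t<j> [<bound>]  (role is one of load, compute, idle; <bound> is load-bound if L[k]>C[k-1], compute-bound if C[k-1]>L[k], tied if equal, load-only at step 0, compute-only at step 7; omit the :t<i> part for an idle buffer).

  0. 5=5c; end=5; A:t0 B:-
  1. max(7,5)=7c; end=12; A:t0 B:t1
  2. max(3,9)=9c; end=21; A:t2 B:t1
  3. max(3,5)=5c; end=26; A:t2 B:t3
  4. max(2,7)=7c; end=33; A:t4 B:t3
  5. max(7,7)=7c; end=40; A:t4 B:t5
  6. max(9,4)=9c; end=49; A:t6 B:t5
  7. 2=2c; end=51; A:t6 B:t5

step 5: A=compute:t4 B=load:t5 [tied]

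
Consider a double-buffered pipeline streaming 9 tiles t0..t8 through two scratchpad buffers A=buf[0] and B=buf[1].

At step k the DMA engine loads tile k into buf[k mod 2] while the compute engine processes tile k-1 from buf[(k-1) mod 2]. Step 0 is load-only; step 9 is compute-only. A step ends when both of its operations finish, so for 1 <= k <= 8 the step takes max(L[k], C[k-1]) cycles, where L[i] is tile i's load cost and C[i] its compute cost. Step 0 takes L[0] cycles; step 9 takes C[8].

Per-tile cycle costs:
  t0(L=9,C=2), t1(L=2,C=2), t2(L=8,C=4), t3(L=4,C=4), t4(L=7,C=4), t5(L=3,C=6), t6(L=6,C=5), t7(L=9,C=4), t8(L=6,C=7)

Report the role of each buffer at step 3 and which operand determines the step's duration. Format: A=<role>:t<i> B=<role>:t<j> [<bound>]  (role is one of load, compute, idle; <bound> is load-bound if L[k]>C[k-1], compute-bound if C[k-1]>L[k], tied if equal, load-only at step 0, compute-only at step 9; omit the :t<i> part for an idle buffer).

[0] DMA t0→A (9c) ∥ CU idle ⇒ 9c, clock 9
[1] DMA t1→B (2c) ∥ CU A:t0 (2c) ⇒ 2c, clock 11
[2] DMA t2→A (8c) ∥ CU B:t1 (2c) ⇒ 8c, clock 19
[3] DMA t3→B (4c) ∥ CU A:t2 (4c) ⇒ 4c, clock 23
[4] DMA t4→A (7c) ∥ CU B:t3 (4c) ⇒ 7c, clock 30
[5] DMA t5→B (3c) ∥ CU A:t4 (4c) ⇒ 4c, clock 34
[6] DMA t6→A (6c) ∥ CU B:t5 (6c) ⇒ 6c, clock 40
[7] DMA t7→B (9c) ∥ CU A:t6 (5c) ⇒ 9c, clock 49
[8] DMA t8→A (6c) ∥ CU B:t7 (4c) ⇒ 6c, clock 55
[9] DMA idle ∥ CU A:t8 (7c) ⇒ 7c, clock 62

step 3: A=compute:t2 B=load:t3 [tied]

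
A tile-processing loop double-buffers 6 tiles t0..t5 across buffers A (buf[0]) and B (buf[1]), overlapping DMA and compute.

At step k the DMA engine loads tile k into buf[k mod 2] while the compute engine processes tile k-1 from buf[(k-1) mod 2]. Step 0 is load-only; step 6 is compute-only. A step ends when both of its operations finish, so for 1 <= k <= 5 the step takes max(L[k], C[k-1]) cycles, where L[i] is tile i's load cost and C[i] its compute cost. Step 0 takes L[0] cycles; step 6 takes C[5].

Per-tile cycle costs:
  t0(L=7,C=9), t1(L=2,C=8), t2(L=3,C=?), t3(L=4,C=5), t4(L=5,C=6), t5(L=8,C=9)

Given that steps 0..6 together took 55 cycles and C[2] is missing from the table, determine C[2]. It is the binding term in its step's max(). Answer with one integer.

step 0: dur = L[0]=7 = 7
step 1: dur = max(L[1]=2, C[0]=9) = 9
step 2: dur = max(L[2]=3, C[1]=8) = 8
step 3: dur = max(L[3]=4, C[2]=?) = C[2]  (unknown; binding)
step 4: dur = max(L[4]=5, C[3]=5) = 5
step 5: dur = max(L[5]=8, C[4]=6) = 8
step 6: dur = C[5]=9 = 9
sum of known step durations = 46
dur[3] = total - known = 55 - 46 = 9
C[2] is the binding max in step 3, so C[2] = dur[3] = 9

C[2] = 9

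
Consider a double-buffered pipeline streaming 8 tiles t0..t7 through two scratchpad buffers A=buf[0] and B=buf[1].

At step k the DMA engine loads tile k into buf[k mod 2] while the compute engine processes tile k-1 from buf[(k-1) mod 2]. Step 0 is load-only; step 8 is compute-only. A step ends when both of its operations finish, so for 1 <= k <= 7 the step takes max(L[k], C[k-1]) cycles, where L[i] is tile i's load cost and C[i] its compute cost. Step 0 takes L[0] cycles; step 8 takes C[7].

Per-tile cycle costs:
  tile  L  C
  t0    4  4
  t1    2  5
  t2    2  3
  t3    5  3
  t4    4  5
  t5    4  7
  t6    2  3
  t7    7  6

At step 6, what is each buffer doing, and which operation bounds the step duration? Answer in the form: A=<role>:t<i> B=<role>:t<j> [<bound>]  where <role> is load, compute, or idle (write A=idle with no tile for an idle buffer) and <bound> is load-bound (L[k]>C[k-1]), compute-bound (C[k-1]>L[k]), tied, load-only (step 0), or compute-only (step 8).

step 0: L[0]=4 → dur=4, Σ=4 | A=load:t0 B=idle [load-only]
step 1: L[1]=2 C[0]=4 → dur=4, Σ=8 | A=compute:t0 B=load:t1 [compute-bound]
step 2: L[2]=2 C[1]=5 → dur=5, Σ=13 | A=load:t2 B=compute:t1 [compute-bound]
step 3: L[3]=5 C[2]=3 → dur=5, Σ=18 | A=compute:t2 B=load:t3 [load-bound]
step 4: L[4]=4 C[3]=3 → dur=4, Σ=22 | A=load:t4 B=compute:t3 [load-bound]
step 5: L[5]=4 C[4]=5 → dur=5, Σ=27 | A=compute:t4 B=load:t5 [compute-bound]
step 6: L[6]=2 C[5]=7 → dur=7, Σ=34 | A=load:t6 B=compute:t5 [compute-bound]
step 7: L[7]=7 C[6]=3 → dur=7, Σ=41 | A=compute:t6 B=load:t7 [load-bound]
step 8: C[7]=6 → dur=6, Σ=47 | A=idle B=compute:t7 [compute-only]

step 6: A=load:t6 B=compute:t5 [compute-bound]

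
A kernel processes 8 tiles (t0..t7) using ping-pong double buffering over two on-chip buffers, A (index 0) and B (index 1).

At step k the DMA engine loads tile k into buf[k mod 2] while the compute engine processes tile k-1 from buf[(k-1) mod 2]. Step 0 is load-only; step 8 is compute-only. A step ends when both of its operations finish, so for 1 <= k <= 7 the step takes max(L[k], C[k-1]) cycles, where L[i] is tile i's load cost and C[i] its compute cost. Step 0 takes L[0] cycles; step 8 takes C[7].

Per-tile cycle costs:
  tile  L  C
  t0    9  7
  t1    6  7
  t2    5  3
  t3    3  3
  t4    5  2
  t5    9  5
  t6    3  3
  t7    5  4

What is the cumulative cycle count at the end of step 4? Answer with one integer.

step 0: L[0]=9 → dur=9, Σ=9 | A=load:t0 B=idle [load-only]
step 1: L[1]=6 C[0]=7 → dur=7, Σ=16 | A=compute:t0 B=load:t1 [compute-bound]
step 2: L[2]=5 C[1]=7 → dur=7, Σ=23 | A=load:t2 B=compute:t1 [compute-bound]
step 3: L[3]=3 C[2]=3 → dur=3, Σ=26 | A=compute:t2 B=load:t3 [tied]
step 4: L[4]=5 C[3]=3 → dur=5, Σ=31 | A=load:t4 B=compute:t3 [load-bound]
step 5: L[5]=9 C[4]=2 → dur=9, Σ=40 | A=compute:t4 B=load:t5 [load-bound]
step 6: L[6]=3 C[5]=5 → dur=5, Σ=45 | A=load:t6 B=compute:t5 [compute-bound]
step 7: L[7]=5 C[6]=3 → dur=5, Σ=50 | A=compute:t6 B=load:t7 [load-bound]
step 8: C[7]=4 → dur=4, Σ=54 | A=idle B=compute:t7 [compute-only]

end_cycle[4] = 31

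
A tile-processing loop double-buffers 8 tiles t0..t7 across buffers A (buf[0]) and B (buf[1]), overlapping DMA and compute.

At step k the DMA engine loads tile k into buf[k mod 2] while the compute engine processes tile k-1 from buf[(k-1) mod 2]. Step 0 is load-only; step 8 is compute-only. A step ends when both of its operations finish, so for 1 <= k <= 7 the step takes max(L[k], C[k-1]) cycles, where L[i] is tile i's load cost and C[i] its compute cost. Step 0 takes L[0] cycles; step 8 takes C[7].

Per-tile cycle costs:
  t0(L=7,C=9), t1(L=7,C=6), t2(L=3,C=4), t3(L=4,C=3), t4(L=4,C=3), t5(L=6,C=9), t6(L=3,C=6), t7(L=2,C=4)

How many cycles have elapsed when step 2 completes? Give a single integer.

end_cycle[2] = 22

step 0: L[0]=7 → dur=7, Σ=7 | A=load:t0 B=idle [load-only]
step 1: L[1]=7 C[0]=9 → dur=9, Σ=16 | A=compute:t0 B=load:t1 [compute-bound]
step 2: L[2]=3 C[1]=6 → dur=6, Σ=22 | A=load:t2 B=compute:t1 [compute-bound]
step 3: L[3]=4 C[2]=4 → dur=4, Σ=26 | A=compute:t2 B=load:t3 [tied]
step 4: L[4]=4 C[3]=3 → dur=4, Σ=30 | A=load:t4 B=compute:t3 [load-bound]
step 5: L[5]=6 C[4]=3 → dur=6, Σ=36 | A=compute:t4 B=load:t5 [load-bound]
step 6: L[6]=3 C[5]=9 → dur=9, Σ=45 | A=load:t6 B=compute:t5 [compute-bound]
step 7: L[7]=2 C[6]=6 → dur=6, Σ=51 | A=compute:t6 B=load:t7 [compute-bound]
step 8: C[7]=4 → dur=4, Σ=55 | A=idle B=compute:t7 [compute-only]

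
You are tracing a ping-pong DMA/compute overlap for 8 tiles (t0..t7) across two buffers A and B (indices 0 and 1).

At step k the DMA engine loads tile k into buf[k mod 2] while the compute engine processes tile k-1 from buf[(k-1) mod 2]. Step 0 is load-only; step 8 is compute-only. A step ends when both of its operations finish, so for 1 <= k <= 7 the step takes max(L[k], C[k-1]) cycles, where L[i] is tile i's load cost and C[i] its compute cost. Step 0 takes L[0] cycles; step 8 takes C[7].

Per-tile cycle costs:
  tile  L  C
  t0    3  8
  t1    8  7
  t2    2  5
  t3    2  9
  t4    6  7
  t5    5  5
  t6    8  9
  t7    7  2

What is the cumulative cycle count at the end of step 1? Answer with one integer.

[0] DMA t0→A (3c) ∥ CU idle ⇒ 3c, clock 3
[1] DMA t1→B (8c) ∥ CU A:t0 (8c) ⇒ 8c, clock 11
[2] DMA t2→A (2c) ∥ CU B:t1 (7c) ⇒ 7c, clock 18
[3] DMA t3→B (2c) ∥ CU A:t2 (5c) ⇒ 5c, clock 23
[4] DMA t4→A (6c) ∥ CU B:t3 (9c) ⇒ 9c, clock 32
[5] DMA t5→B (5c) ∥ CU A:t4 (7c) ⇒ 7c, clock 39
[6] DMA t6→A (8c) ∥ CU B:t5 (5c) ⇒ 8c, clock 47
[7] DMA t7→B (7c) ∥ CU A:t6 (9c) ⇒ 9c, clock 56
[8] DMA idle ∥ CU B:t7 (2c) ⇒ 2c, clock 58

end_cycle[1] = 11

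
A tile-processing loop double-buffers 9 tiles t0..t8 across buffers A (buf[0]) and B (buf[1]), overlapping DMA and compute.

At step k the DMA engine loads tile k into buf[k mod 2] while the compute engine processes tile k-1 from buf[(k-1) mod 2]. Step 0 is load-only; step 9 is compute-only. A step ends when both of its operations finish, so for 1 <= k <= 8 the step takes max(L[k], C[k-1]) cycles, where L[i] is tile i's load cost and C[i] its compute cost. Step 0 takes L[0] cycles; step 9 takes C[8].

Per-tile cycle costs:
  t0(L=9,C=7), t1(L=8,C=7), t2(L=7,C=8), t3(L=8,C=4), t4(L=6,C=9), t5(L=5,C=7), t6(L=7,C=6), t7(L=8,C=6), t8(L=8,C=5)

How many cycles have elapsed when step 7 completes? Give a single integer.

k=0 load=t0/9c comp=- wait=9 total=9
k=1 load=t1/8c comp=t0/7c wait=8 total=17
k=2 load=t2/7c comp=t1/7c wait=7 total=24
k=3 load=t3/8c comp=t2/8c wait=8 total=32
k=4 load=t4/6c comp=t3/4c wait=6 total=38
k=5 load=t5/5c comp=t4/9c wait=9 total=47
k=6 load=t6/7c comp=t5/7c wait=7 total=54
k=7 load=t7/8c comp=t6/6c wait=8 total=62
k=8 load=t8/8c comp=t7/6c wait=8 total=70
k=9 load=- comp=t8/5c wait=5 total=75

end_cycle[7] = 62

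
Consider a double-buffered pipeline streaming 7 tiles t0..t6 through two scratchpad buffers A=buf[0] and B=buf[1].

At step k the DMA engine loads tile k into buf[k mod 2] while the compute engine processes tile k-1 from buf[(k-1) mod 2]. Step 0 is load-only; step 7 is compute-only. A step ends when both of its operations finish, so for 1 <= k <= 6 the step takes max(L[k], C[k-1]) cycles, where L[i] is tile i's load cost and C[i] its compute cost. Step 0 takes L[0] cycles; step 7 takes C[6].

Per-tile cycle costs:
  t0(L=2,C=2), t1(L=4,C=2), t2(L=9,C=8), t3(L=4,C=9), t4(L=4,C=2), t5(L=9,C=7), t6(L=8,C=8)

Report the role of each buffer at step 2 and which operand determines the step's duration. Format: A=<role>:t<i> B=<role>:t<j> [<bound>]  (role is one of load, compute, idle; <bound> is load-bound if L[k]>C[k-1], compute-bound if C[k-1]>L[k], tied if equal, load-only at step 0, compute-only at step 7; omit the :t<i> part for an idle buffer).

step 2: A=load:t2 B=compute:t1 [load-bound]

  0. 2=2c; end=2; A:t0 B:-
  1. max(4,2)=4c; end=6; A:t0 B:t1
  2. max(9,2)=9c; end=15; A:t2 B:t1
  3. max(4,8)=8c; end=23; A:t2 B:t3
  4. max(4,9)=9c; end=32; A:t4 B:t3
  5. max(9,2)=9c; end=41; A:t4 B:t5
  6. max(8,7)=8c; end=49; A:t6 B:t5
  7. 8=8c; end=57; A:t6 B:t5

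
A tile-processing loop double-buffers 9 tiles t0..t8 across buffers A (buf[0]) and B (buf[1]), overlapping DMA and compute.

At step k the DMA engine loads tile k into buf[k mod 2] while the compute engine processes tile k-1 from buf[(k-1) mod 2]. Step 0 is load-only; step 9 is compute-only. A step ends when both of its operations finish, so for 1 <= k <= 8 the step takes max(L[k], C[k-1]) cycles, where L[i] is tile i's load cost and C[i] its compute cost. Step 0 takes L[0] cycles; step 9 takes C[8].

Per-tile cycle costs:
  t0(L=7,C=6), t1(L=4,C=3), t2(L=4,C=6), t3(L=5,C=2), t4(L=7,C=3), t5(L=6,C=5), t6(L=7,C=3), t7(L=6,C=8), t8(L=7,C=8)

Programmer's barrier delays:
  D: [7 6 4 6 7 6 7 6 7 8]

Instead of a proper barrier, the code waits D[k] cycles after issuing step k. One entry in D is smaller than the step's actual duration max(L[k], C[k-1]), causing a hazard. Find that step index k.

hazard at step 8

k=0 barrier L[0]=7→7c, D[0]=7 ok
k=1 barrier max(L[1]=4,C[0]=6)→6c, D[1]=6 ok
k=2 barrier max(L[2]=4,C[1]=3)→4c, D[2]=4 ok
k=3 barrier max(L[3]=5,C[2]=6)→6c, D[3]=6 ok
k=4 barrier max(L[4]=7,C[3]=2)→7c, D[4]=7 ok
k=5 barrier max(L[5]=6,C[4]=3)→6c, D[5]=6 ok
k=6 barrier max(L[6]=7,C[5]=5)→7c, D[6]=7 ok
k=7 barrier max(L[7]=6,C[6]=3)→6c, D[7]=6 ok
k=8 barrier max(L[8]=7,C[7]=8)→8c, D[8]=7 SHORT
k=9 barrier C[8]=8→8c, D[9]=8 ok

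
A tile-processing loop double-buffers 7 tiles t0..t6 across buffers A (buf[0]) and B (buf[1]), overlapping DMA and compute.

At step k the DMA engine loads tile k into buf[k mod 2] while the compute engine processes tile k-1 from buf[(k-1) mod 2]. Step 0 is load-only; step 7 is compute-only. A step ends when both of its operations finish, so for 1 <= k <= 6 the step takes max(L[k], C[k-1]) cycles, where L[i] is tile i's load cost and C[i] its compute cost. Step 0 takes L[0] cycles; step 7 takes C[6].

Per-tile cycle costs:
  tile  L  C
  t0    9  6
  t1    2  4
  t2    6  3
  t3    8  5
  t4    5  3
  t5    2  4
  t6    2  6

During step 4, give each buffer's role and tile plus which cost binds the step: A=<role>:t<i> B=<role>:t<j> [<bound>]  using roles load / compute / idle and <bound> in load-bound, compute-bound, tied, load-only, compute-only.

step 4: A=load:t4 B=compute:t3 [tied]

k=0 load=t0/9c comp=- wait=9 total=9
k=1 load=t1/2c comp=t0/6c wait=6 total=15
k=2 load=t2/6c comp=t1/4c wait=6 total=21
k=3 load=t3/8c comp=t2/3c wait=8 total=29
k=4 load=t4/5c comp=t3/5c wait=5 total=34
k=5 load=t5/2c comp=t4/3c wait=3 total=37
k=6 load=t6/2c comp=t5/4c wait=4 total=41
k=7 load=- comp=t6/6c wait=6 total=47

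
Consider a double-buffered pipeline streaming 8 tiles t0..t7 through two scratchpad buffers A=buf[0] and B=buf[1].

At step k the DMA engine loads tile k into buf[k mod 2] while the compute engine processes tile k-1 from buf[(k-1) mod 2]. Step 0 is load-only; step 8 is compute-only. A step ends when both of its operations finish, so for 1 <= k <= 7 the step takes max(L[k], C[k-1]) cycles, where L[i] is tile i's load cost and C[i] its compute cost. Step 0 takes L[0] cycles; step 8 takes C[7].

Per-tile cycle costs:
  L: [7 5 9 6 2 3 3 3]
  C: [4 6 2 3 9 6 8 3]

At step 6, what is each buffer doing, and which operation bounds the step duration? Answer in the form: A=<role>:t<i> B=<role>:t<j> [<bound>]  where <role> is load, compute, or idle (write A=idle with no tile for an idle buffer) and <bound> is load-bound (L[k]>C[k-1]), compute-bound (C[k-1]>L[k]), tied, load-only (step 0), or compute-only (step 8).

step 6: A=load:t6 B=compute:t5 [compute-bound]

  0. 7=7c; end=7; A:t0 B:-
  1. max(5,4)=5c; end=12; A:t0 B:t1
  2. max(9,6)=9c; end=21; A:t2 B:t1
  3. max(6,2)=6c; end=27; A:t2 B:t3
  4. max(2,3)=3c; end=30; A:t4 B:t3
  5. max(3,9)=9c; end=39; A:t4 B:t5
  6. max(3,6)=6c; end=45; A:t6 B:t5
  7. max(3,8)=8c; end=53; A:t6 B:t7
  8. 3=3c; end=56; A:t6 B:t7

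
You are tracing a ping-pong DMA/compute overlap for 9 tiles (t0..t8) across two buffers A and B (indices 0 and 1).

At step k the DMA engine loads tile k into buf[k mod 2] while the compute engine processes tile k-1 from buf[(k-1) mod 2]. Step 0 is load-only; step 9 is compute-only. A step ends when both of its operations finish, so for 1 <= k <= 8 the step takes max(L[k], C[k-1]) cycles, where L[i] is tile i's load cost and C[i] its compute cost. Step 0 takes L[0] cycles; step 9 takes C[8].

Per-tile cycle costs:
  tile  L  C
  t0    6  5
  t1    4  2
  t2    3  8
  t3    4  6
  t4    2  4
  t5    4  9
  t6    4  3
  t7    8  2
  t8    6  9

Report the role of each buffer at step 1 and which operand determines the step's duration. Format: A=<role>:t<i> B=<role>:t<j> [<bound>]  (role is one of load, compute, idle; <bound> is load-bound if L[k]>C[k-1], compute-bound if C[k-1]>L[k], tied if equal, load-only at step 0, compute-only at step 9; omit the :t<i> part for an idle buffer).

k=0 load=t0/6c comp=- wait=6 total=6
k=1 load=t1/4c comp=t0/5c wait=5 total=11
k=2 load=t2/3c comp=t1/2c wait=3 total=14
k=3 load=t3/4c comp=t2/8c wait=8 total=22
k=4 load=t4/2c comp=t3/6c wait=6 total=28
k=5 load=t5/4c comp=t4/4c wait=4 total=32
k=6 load=t6/4c comp=t5/9c wait=9 total=41
k=7 load=t7/8c comp=t6/3c wait=8 total=49
k=8 load=t8/6c comp=t7/2c wait=6 total=55
k=9 load=- comp=t8/9c wait=9 total=64

step 1: A=compute:t0 B=load:t1 [compute-bound]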